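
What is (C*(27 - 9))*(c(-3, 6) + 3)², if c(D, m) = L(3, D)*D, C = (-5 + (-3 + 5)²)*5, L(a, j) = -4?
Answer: -20250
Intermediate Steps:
C = -5 (C = (-5 + 2²)*5 = (-5 + 4)*5 = -1*5 = -5)
c(D, m) = -4*D
(C*(27 - 9))*(c(-3, 6) + 3)² = (-5*(27 - 9))*(-4*(-3) + 3)² = (-5*18)*(12 + 3)² = -90*15² = -90*225 = -20250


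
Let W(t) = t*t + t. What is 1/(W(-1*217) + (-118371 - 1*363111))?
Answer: -1/434610 ≈ -2.3009e-6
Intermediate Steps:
W(t) = t + t² (W(t) = t² + t = t + t²)
1/(W(-1*217) + (-118371 - 1*363111)) = 1/((-1*217)*(1 - 1*217) + (-118371 - 1*363111)) = 1/(-217*(1 - 217) + (-118371 - 363111)) = 1/(-217*(-216) - 481482) = 1/(46872 - 481482) = 1/(-434610) = -1/434610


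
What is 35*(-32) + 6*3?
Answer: -1102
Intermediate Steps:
35*(-32) + 6*3 = -1120 + 18 = -1102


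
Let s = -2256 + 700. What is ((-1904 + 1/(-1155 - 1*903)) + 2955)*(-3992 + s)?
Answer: -6000042718/1029 ≈ -5.8309e+6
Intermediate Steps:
s = -1556
((-1904 + 1/(-1155 - 1*903)) + 2955)*(-3992 + s) = ((-1904 + 1/(-1155 - 1*903)) + 2955)*(-3992 - 1556) = ((-1904 + 1/(-1155 - 903)) + 2955)*(-5548) = ((-1904 + 1/(-2058)) + 2955)*(-5548) = ((-1904 - 1/2058) + 2955)*(-5548) = (-3918433/2058 + 2955)*(-5548) = (2162957/2058)*(-5548) = -6000042718/1029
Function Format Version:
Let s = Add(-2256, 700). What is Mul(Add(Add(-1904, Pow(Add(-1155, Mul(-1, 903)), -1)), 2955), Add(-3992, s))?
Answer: Rational(-6000042718, 1029) ≈ -5.8309e+6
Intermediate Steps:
s = -1556
Mul(Add(Add(-1904, Pow(Add(-1155, Mul(-1, 903)), -1)), 2955), Add(-3992, s)) = Mul(Add(Add(-1904, Pow(Add(-1155, Mul(-1, 903)), -1)), 2955), Add(-3992, -1556)) = Mul(Add(Add(-1904, Pow(Add(-1155, -903), -1)), 2955), -5548) = Mul(Add(Add(-1904, Pow(-2058, -1)), 2955), -5548) = Mul(Add(Add(-1904, Rational(-1, 2058)), 2955), -5548) = Mul(Add(Rational(-3918433, 2058), 2955), -5548) = Mul(Rational(2162957, 2058), -5548) = Rational(-6000042718, 1029)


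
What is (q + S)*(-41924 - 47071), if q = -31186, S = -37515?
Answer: 6114045495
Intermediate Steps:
(q + S)*(-41924 - 47071) = (-31186 - 37515)*(-41924 - 47071) = -68701*(-88995) = 6114045495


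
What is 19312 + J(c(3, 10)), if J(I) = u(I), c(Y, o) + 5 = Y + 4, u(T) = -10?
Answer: 19302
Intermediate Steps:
c(Y, o) = -1 + Y (c(Y, o) = -5 + (Y + 4) = -5 + (4 + Y) = -1 + Y)
J(I) = -10
19312 + J(c(3, 10)) = 19312 - 10 = 19302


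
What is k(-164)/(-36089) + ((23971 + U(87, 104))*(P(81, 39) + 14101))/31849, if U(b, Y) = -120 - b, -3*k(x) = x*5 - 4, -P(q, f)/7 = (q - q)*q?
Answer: 36279830144212/3448195683 ≈ 10521.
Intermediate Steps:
P(q, f) = 0 (P(q, f) = -7*(q - q)*q = -0*q = -7*0 = 0)
k(x) = 4/3 - 5*x/3 (k(x) = -(x*5 - 4)/3 = -(5*x - 4)/3 = -(-4 + 5*x)/3 = 4/3 - 5*x/3)
k(-164)/(-36089) + ((23971 + U(87, 104))*(P(81, 39) + 14101))/31849 = (4/3 - 5/3*(-164))/(-36089) + ((23971 + (-120 - 1*87))*(0 + 14101))/31849 = (4/3 + 820/3)*(-1/36089) + ((23971 + (-120 - 87))*14101)*(1/31849) = (824/3)*(-1/36089) + ((23971 - 207)*14101)*(1/31849) = -824/108267 + (23764*14101)*(1/31849) = -824/108267 + 335096164*(1/31849) = -824/108267 + 335096164/31849 = 36279830144212/3448195683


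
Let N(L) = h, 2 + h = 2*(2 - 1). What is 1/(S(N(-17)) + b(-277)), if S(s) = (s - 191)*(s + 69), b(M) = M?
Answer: -1/13456 ≈ -7.4316e-5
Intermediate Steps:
h = 0 (h = -2 + 2*(2 - 1) = -2 + 2*1 = -2 + 2 = 0)
N(L) = 0
S(s) = (-191 + s)*(69 + s)
1/(S(N(-17)) + b(-277)) = 1/((-13179 + 0² - 122*0) - 277) = 1/((-13179 + 0 + 0) - 277) = 1/(-13179 - 277) = 1/(-13456) = -1/13456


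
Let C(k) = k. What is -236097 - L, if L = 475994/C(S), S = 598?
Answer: -70831000/299 ≈ -2.3689e+5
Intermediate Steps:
L = 237997/299 (L = 475994/598 = 475994*(1/598) = 237997/299 ≈ 795.98)
-236097 - L = -236097 - 1*237997/299 = -236097 - 237997/299 = -70831000/299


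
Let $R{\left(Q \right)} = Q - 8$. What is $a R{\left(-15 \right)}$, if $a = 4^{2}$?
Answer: $-368$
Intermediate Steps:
$R{\left(Q \right)} = -8 + Q$
$a = 16$
$a R{\left(-15 \right)} = 16 \left(-8 - 15\right) = 16 \left(-23\right) = -368$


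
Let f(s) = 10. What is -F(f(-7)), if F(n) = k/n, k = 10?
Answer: -1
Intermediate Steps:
F(n) = 10/n
-F(f(-7)) = -10/10 = -1*1 = -1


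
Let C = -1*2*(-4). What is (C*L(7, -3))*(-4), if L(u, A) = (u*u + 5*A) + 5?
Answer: -1248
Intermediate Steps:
L(u, A) = 5 + u**2 + 5*A (L(u, A) = (u**2 + 5*A) + 5 = 5 + u**2 + 5*A)
C = 8 (C = -2*(-4) = 8)
(C*L(7, -3))*(-4) = (8*(5 + 7**2 + 5*(-3)))*(-4) = (8*(5 + 49 - 15))*(-4) = (8*39)*(-4) = 312*(-4) = -1248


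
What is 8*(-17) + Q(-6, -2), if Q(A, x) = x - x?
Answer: -136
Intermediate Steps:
Q(A, x) = 0
8*(-17) + Q(-6, -2) = 8*(-17) + 0 = -136 + 0 = -136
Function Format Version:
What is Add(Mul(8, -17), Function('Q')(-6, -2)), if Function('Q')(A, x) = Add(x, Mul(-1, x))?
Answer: -136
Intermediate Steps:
Function('Q')(A, x) = 0
Add(Mul(8, -17), Function('Q')(-6, -2)) = Add(Mul(8, -17), 0) = Add(-136, 0) = -136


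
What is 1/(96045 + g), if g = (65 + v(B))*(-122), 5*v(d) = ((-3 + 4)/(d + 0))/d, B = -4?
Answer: 40/3524539 ≈ 1.1349e-5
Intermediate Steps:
v(d) = 1/(5*d²) (v(d) = (((-3 + 4)/(d + 0))/d)/5 = ((1/d)/d)/5 = (1/(d*d))/5 = 1/(5*d²))
g = -317261/40 (g = (65 + (⅕)/(-4)²)*(-122) = (65 + (⅕)*(1/16))*(-122) = (65 + 1/80)*(-122) = (5201/80)*(-122) = -317261/40 ≈ -7931.5)
1/(96045 + g) = 1/(96045 - 317261/40) = 1/(3524539/40) = 40/3524539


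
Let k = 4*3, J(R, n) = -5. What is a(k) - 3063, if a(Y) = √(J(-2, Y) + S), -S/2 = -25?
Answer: -3063 + 3*√5 ≈ -3056.3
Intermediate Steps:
k = 12
S = 50 (S = -2*(-25) = 50)
a(Y) = 3*√5 (a(Y) = √(-5 + 50) = √45 = 3*√5)
a(k) - 3063 = 3*√5 - 3063 = -3063 + 3*√5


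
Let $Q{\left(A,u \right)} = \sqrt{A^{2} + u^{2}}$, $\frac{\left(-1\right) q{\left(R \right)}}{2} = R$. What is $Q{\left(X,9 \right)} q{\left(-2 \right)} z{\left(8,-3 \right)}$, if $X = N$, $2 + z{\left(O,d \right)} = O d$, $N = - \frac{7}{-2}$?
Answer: $- 52 \sqrt{373} \approx -1004.3$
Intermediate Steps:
$N = \frac{7}{2}$ ($N = \left(-7\right) \left(- \frac{1}{2}\right) = \frac{7}{2} \approx 3.5$)
$z{\left(O,d \right)} = -2 + O d$
$q{\left(R \right)} = - 2 R$
$X = \frac{7}{2} \approx 3.5$
$Q{\left(X,9 \right)} q{\left(-2 \right)} z{\left(8,-3 \right)} = \sqrt{\left(\frac{7}{2}\right)^{2} + 9^{2}} \left(\left(-2\right) \left(-2\right)\right) \left(-2 + 8 \left(-3\right)\right) = \sqrt{\frac{49}{4} + 81} \cdot 4 \left(-2 - 24\right) = \sqrt{\frac{373}{4}} \cdot 4 \left(-26\right) = \frac{\sqrt{373}}{2} \cdot 4 \left(-26\right) = 2 \sqrt{373} \left(-26\right) = - 52 \sqrt{373}$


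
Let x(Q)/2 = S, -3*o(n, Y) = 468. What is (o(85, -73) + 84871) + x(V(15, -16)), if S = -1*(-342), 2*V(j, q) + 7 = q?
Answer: 85399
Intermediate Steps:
V(j, q) = -7/2 + q/2
S = 342
o(n, Y) = -156 (o(n, Y) = -⅓*468 = -156)
x(Q) = 684 (x(Q) = 2*342 = 684)
(o(85, -73) + 84871) + x(V(15, -16)) = (-156 + 84871) + 684 = 84715 + 684 = 85399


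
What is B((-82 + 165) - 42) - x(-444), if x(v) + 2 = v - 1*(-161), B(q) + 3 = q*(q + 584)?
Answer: 25907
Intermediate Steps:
B(q) = -3 + q*(584 + q) (B(q) = -3 + q*(q + 584) = -3 + q*(584 + q))
x(v) = 159 + v (x(v) = -2 + (v - 1*(-161)) = -2 + (v + 161) = -2 + (161 + v) = 159 + v)
B((-82 + 165) - 42) - x(-444) = (-3 + ((-82 + 165) - 42)² + 584*((-82 + 165) - 42)) - (159 - 444) = (-3 + (83 - 42)² + 584*(83 - 42)) - 1*(-285) = (-3 + 41² + 584*41) + 285 = (-3 + 1681 + 23944) + 285 = 25622 + 285 = 25907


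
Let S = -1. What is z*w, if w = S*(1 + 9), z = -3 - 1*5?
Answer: 80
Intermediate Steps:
z = -8 (z = -3 - 5 = -8)
w = -10 (w = -(1 + 9) = -1*10 = -10)
z*w = -8*(-10) = 80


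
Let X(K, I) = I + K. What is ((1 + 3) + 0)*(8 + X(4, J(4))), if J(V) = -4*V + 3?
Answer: -4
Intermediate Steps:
J(V) = 3 - 4*V
((1 + 3) + 0)*(8 + X(4, J(4))) = ((1 + 3) + 0)*(8 + ((3 - 4*4) + 4)) = (4 + 0)*(8 + ((3 - 16) + 4)) = 4*(8 + (-13 + 4)) = 4*(8 - 9) = 4*(-1) = -4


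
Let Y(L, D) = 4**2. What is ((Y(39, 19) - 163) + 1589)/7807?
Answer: 1442/7807 ≈ 0.18471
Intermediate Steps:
Y(L, D) = 16
((Y(39, 19) - 163) + 1589)/7807 = ((16 - 163) + 1589)/7807 = (-147 + 1589)*(1/7807) = 1442*(1/7807) = 1442/7807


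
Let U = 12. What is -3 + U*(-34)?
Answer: -411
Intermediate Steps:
-3 + U*(-34) = -3 + 12*(-34) = -3 - 408 = -411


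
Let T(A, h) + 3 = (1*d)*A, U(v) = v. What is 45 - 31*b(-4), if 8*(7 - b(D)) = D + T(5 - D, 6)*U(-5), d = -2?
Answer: 1755/8 ≈ 219.38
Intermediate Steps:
T(A, h) = -3 - 2*A (T(A, h) = -3 + (1*(-2))*A = -3 - 2*A)
b(D) = -9/8 + 9*D/8 (b(D) = 7 - (D + (-3 - 2*(5 - D))*(-5))/8 = 7 - (D + (-3 + (-10 + 2*D))*(-5))/8 = 7 - (D + (-13 + 2*D)*(-5))/8 = 7 - (D + (65 - 10*D))/8 = 7 - (65 - 9*D)/8 = 7 + (-65/8 + 9*D/8) = -9/8 + 9*D/8)
45 - 31*b(-4) = 45 - 31*(-9/8 + (9/8)*(-4)) = 45 - 31*(-9/8 - 9/2) = 45 - 31*(-45/8) = 45 + 1395/8 = 1755/8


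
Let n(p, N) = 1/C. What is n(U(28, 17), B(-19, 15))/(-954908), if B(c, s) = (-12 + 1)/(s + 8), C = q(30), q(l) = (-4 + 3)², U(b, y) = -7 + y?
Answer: -1/954908 ≈ -1.0472e-6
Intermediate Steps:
q(l) = 1 (q(l) = (-1)² = 1)
C = 1
B(c, s) = -11/(8 + s)
n(p, N) = 1 (n(p, N) = 1/1 = 1)
n(U(28, 17), B(-19, 15))/(-954908) = 1/(-954908) = 1*(-1/954908) = -1/954908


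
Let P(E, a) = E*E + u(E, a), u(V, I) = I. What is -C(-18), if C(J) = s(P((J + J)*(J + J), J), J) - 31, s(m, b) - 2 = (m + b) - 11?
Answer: -1679540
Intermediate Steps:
P(E, a) = a + E² (P(E, a) = E*E + a = E² + a = a + E²)
s(m, b) = -9 + b + m (s(m, b) = 2 + ((m + b) - 11) = 2 + ((b + m) - 11) = 2 + (-11 + b + m) = -9 + b + m)
C(J) = -40 + 2*J + 16*J⁴ (C(J) = (-9 + J + (J + ((J + J)*(J + J))²)) - 31 = (-9 + J + (J + ((2*J)*(2*J))²)) - 31 = (-9 + J + (J + (4*J²)²)) - 31 = (-9 + J + (J + 16*J⁴)) - 31 = (-9 + 2*J + 16*J⁴) - 31 = -40 + 2*J + 16*J⁴)
-C(-18) = -(-40 + 2*(-18) + 16*(-18)⁴) = -(-40 - 36 + 16*104976) = -(-40 - 36 + 1679616) = -1*1679540 = -1679540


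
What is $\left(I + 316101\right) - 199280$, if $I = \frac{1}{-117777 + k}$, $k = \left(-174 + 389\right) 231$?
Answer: $\frac{7956911951}{68112} \approx 1.1682 \cdot 10^{5}$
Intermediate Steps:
$k = 49665$ ($k = 215 \cdot 231 = 49665$)
$I = - \frac{1}{68112}$ ($I = \frac{1}{-117777 + 49665} = \frac{1}{-68112} = - \frac{1}{68112} \approx -1.4682 \cdot 10^{-5}$)
$\left(I + 316101\right) - 199280 = \left(- \frac{1}{68112} + 316101\right) - 199280 = \frac{21530271311}{68112} - 199280 = \frac{7956911951}{68112}$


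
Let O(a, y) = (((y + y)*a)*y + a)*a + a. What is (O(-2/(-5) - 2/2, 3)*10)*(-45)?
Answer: -2808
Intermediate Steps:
O(a, y) = a + a*(a + 2*a*y²) (O(a, y) = (((2*y)*a)*y + a)*a + a = ((2*a*y)*y + a)*a + a = (2*a*y² + a)*a + a = (a + 2*a*y²)*a + a = a*(a + 2*a*y²) + a = a + a*(a + 2*a*y²))
(O(-2/(-5) - 2/2, 3)*10)*(-45) = (((-2/(-5) - 2/2)*(1 + (-2/(-5) - 2/2) + 2*(-2/(-5) - 2/2)*3²))*10)*(-45) = (((-2*(-⅕) - 2*½)*(1 + (-2*(-⅕) - 2*½) + 2*(-2*(-⅕) - 2*½)*9))*10)*(-45) = (((⅖ - 1)*(1 + (⅖ - 1) + 2*(⅖ - 1)*9))*10)*(-45) = (-3*(1 - ⅗ + 2*(-⅗)*9)/5*10)*(-45) = (-3*(1 - ⅗ - 54/5)/5*10)*(-45) = (-⅗*(-52/5)*10)*(-45) = ((156/25)*10)*(-45) = (312/5)*(-45) = -2808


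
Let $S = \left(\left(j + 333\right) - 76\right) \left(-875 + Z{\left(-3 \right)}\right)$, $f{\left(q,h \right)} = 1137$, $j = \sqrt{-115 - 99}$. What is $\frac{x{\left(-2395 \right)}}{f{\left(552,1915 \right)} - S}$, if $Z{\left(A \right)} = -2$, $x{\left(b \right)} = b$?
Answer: $- \frac{271264885}{25739311141} + \frac{2100415 i \sqrt{214}}{51478622282} \approx -0.010539 + 0.00059688 i$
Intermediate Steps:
$j = i \sqrt{214}$ ($j = \sqrt{-214} = i \sqrt{214} \approx 14.629 i$)
$S = -225389 - 877 i \sqrt{214}$ ($S = \left(\left(i \sqrt{214} + 333\right) - 76\right) \left(-875 - 2\right) = \left(\left(333 + i \sqrt{214}\right) - 76\right) \left(-877\right) = \left(257 + i \sqrt{214}\right) \left(-877\right) = -225389 - 877 i \sqrt{214} \approx -2.2539 \cdot 10^{5} - 12829.0 i$)
$\frac{x{\left(-2395 \right)}}{f{\left(552,1915 \right)} - S} = - \frac{2395}{1137 - \left(-225389 - 877 i \sqrt{214}\right)} = - \frac{2395}{1137 + \left(225389 + 877 i \sqrt{214}\right)} = - \frac{2395}{226526 + 877 i \sqrt{214}}$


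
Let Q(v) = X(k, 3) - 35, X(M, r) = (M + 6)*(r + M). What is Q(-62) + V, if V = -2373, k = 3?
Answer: -2354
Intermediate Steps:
X(M, r) = (6 + M)*(M + r)
Q(v) = 19 (Q(v) = (3² + 6*3 + 6*3 + 3*3) - 35 = (9 + 18 + 18 + 9) - 35 = 54 - 35 = 19)
Q(-62) + V = 19 - 2373 = -2354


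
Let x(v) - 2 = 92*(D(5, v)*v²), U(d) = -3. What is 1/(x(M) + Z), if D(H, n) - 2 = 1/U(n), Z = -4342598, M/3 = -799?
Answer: 1/876650784 ≈ 1.1407e-9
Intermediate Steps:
M = -2397 (M = 3*(-799) = -2397)
D(H, n) = 5/3 (D(H, n) = 2 + 1/(-3) = 2 - ⅓ = 5/3)
x(v) = 2 + 460*v²/3 (x(v) = 2 + 92*(5*v²/3) = 2 + 460*v²/3)
1/(x(M) + Z) = 1/((2 + (460/3)*(-2397)²) - 4342598) = 1/((2 + (460/3)*5745609) - 4342598) = 1/((2 + 880993380) - 4342598) = 1/(880993382 - 4342598) = 1/876650784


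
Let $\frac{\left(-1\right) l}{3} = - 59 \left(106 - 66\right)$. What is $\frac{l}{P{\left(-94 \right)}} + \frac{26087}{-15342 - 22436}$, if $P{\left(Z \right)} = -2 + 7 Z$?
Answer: $- \frac{4744761}{415558} \approx -11.418$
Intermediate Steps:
$l = 7080$ ($l = - 3 \left(- 59 \left(106 - 66\right)\right) = - 3 \left(\left(-59\right) 40\right) = \left(-3\right) \left(-2360\right) = 7080$)
$\frac{l}{P{\left(-94 \right)}} + \frac{26087}{-15342 - 22436} = \frac{7080}{-2 + 7 \left(-94\right)} + \frac{26087}{-15342 - 22436} = \frac{7080}{-2 - 658} + \frac{26087}{-37778} = \frac{7080}{-660} + 26087 \left(- \frac{1}{37778}\right) = 7080 \left(- \frac{1}{660}\right) - \frac{26087}{37778} = - \frac{118}{11} - \frac{26087}{37778} = - \frac{4744761}{415558}$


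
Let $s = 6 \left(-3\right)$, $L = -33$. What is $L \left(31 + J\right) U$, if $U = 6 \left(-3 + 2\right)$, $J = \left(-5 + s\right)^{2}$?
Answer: $110880$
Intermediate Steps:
$s = -18$
$J = 529$ ($J = \left(-5 - 18\right)^{2} = \left(-23\right)^{2} = 529$)
$U = -6$ ($U = 6 \left(-1\right) = -6$)
$L \left(31 + J\right) U = - 33 \left(31 + 529\right) \left(-6\right) = \left(-33\right) 560 \left(-6\right) = \left(-18480\right) \left(-6\right) = 110880$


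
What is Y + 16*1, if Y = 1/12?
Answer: 193/12 ≈ 16.083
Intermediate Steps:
Y = 1/12 ≈ 0.083333
Y + 16*1 = 1/12 + 16*1 = 1/12 + 16 = 193/12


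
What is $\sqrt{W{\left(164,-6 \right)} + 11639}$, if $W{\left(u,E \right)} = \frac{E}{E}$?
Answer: $2 \sqrt{2910} \approx 107.89$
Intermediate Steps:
$W{\left(u,E \right)} = 1$
$\sqrt{W{\left(164,-6 \right)} + 11639} = \sqrt{1 + 11639} = \sqrt{11640} = 2 \sqrt{2910}$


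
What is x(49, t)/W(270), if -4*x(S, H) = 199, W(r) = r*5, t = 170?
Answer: -199/5400 ≈ -0.036852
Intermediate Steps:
W(r) = 5*r
x(S, H) = -199/4 (x(S, H) = -¼*199 = -199/4)
x(49, t)/W(270) = -199/(4*(5*270)) = -199/4/1350 = -199/4*1/1350 = -199/5400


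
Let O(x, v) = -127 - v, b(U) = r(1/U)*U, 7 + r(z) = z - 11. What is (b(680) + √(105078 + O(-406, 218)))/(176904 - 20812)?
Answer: -12239/156092 + 9*√1293/156092 ≈ -0.076336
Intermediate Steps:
r(z) = -18 + z (r(z) = -7 + (z - 11) = -7 + (-11 + z) = -18 + z)
b(U) = U*(-18 + 1/U) (b(U) = (-18 + 1/U)*U = U*(-18 + 1/U))
(b(680) + √(105078 + O(-406, 218)))/(176904 - 20812) = ((1 - 18*680) + √(105078 + (-127 - 1*218)))/(176904 - 20812) = ((1 - 12240) + √(105078 + (-127 - 218)))/156092 = (-12239 + √(105078 - 345))*(1/156092) = (-12239 + √104733)*(1/156092) = (-12239 + 9*√1293)*(1/156092) = -12239/156092 + 9*√1293/156092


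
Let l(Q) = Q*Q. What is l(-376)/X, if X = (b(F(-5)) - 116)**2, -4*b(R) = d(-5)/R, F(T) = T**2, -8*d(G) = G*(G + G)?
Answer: 36192256/3441025 ≈ 10.518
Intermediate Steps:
l(Q) = Q**2
d(G) = -G**2/4 (d(G) = -G*(G + G)/8 = -G*2*G/8 = -G**2/4)
b(R) = 25/(16*R) (b(R) = -(-1/4*(-5)**2)/(4*R) = -(-1/4*25)/(4*R) = -(-25)/(16*R) = 25/(16*R))
X = 3441025/256 (X = (25/(16*((-5)**2)) - 116)**2 = ((25/16)/25 - 116)**2 = ((25/16)*(1/25) - 116)**2 = (1/16 - 116)**2 = (-1855/16)**2 = 3441025/256 ≈ 13442.)
l(-376)/X = (-376)**2/(3441025/256) = 141376*(256/3441025) = 36192256/3441025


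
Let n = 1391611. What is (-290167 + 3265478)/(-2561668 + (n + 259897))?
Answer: -2975311/910160 ≈ -3.2690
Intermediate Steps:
(-290167 + 3265478)/(-2561668 + (n + 259897)) = (-290167 + 3265478)/(-2561668 + (1391611 + 259897)) = 2975311/(-2561668 + 1651508) = 2975311/(-910160) = 2975311*(-1/910160) = -2975311/910160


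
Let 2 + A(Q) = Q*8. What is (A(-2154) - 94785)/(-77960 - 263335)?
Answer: 112019/341295 ≈ 0.32822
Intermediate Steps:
A(Q) = -2 + 8*Q (A(Q) = -2 + Q*8 = -2 + 8*Q)
(A(-2154) - 94785)/(-77960 - 263335) = ((-2 + 8*(-2154)) - 94785)/(-77960 - 263335) = ((-2 - 17232) - 94785)/(-341295) = (-17234 - 94785)*(-1/341295) = -112019*(-1/341295) = 112019/341295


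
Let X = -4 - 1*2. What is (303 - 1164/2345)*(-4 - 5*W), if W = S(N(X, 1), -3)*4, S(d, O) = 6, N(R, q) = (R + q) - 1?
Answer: -87962004/2345 ≈ -37510.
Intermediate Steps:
X = -6 (X = -4 - 2 = -6)
N(R, q) = -1 + R + q
W = 24 (W = 6*4 = 24)
(303 - 1164/2345)*(-4 - 5*W) = (303 - 1164/2345)*(-4 - 5*24) = (303 - 1164/2345)*(-4 - 120) = (303 - 1*1164/2345)*(-124) = (303 - 1164/2345)*(-124) = (709371/2345)*(-124) = -87962004/2345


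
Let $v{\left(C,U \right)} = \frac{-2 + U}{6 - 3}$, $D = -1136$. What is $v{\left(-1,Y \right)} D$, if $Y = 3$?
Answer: $- \frac{1136}{3} \approx -378.67$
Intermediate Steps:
$v{\left(C,U \right)} = - \frac{2}{3} + \frac{U}{3}$ ($v{\left(C,U \right)} = \frac{-2 + U}{3} = \left(-2 + U\right) \frac{1}{3} = - \frac{2}{3} + \frac{U}{3}$)
$v{\left(-1,Y \right)} D = \left(- \frac{2}{3} + \frac{1}{3} \cdot 3\right) \left(-1136\right) = \left(- \frac{2}{3} + 1\right) \left(-1136\right) = \frac{1}{3} \left(-1136\right) = - \frac{1136}{3}$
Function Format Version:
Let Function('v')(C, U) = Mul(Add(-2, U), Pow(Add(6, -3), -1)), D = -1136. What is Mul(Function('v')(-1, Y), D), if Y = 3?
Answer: Rational(-1136, 3) ≈ -378.67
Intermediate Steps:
Function('v')(C, U) = Add(Rational(-2, 3), Mul(Rational(1, 3), U)) (Function('v')(C, U) = Mul(Add(-2, U), Pow(3, -1)) = Mul(Add(-2, U), Rational(1, 3)) = Add(Rational(-2, 3), Mul(Rational(1, 3), U)))
Mul(Function('v')(-1, Y), D) = Mul(Add(Rational(-2, 3), Mul(Rational(1, 3), 3)), -1136) = Mul(Add(Rational(-2, 3), 1), -1136) = Mul(Rational(1, 3), -1136) = Rational(-1136, 3)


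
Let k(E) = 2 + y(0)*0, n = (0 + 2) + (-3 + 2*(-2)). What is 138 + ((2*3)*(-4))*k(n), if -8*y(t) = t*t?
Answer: 90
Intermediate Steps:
y(t) = -t²/8 (y(t) = -t*t/8 = -t²/8)
n = -5 (n = 2 + (-3 - 4) = 2 - 7 = -5)
k(E) = 2 (k(E) = 2 - ⅛*0²*0 = 2 - ⅛*0*0 = 2 + 0*0 = 2 + 0 = 2)
138 + ((2*3)*(-4))*k(n) = 138 + ((2*3)*(-4))*2 = 138 + (6*(-4))*2 = 138 - 24*2 = 138 - 48 = 90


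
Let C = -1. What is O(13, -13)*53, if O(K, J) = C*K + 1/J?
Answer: -9010/13 ≈ -693.08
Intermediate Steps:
O(K, J) = 1/J - K (O(K, J) = -K + 1/J = 1/J - K)
O(13, -13)*53 = (1/(-13) - 1*13)*53 = (-1/13 - 13)*53 = -170/13*53 = -9010/13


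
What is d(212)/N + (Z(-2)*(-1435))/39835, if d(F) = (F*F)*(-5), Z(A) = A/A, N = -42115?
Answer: 355651447/67106041 ≈ 5.2998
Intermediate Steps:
Z(A) = 1
d(F) = -5*F² (d(F) = F²*(-5) = -5*F²)
d(212)/N + (Z(-2)*(-1435))/39835 = -5*212²/(-42115) + (1*(-1435))/39835 = -5*44944*(-1/42115) - 1435*1/39835 = -224720*(-1/42115) - 287/7967 = 44944/8423 - 287/7967 = 355651447/67106041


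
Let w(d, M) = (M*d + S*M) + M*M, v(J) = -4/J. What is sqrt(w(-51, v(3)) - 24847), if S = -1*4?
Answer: I*sqrt(222947)/3 ≈ 157.39*I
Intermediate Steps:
S = -4
w(d, M) = M**2 - 4*M + M*d (w(d, M) = (M*d - 4*M) + M*M = (-4*M + M*d) + M**2 = M**2 - 4*M + M*d)
sqrt(w(-51, v(3)) - 24847) = sqrt((-4/3)*(-4 - 4/3 - 51) - 24847) = sqrt((-4*1/3)*(-4 - 4*1/3 - 51) - 24847) = sqrt(-4*(-4 - 4/3 - 51)/3 - 24847) = sqrt(-4/3*(-169/3) - 24847) = sqrt(676/9 - 24847) = sqrt(-222947/9) = I*sqrt(222947)/3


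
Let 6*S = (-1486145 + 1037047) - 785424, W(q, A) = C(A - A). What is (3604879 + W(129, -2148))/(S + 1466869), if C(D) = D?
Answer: 10814637/3783346 ≈ 2.8585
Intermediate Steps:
W(q, A) = 0 (W(q, A) = A - A = 0)
S = -617261/3 (S = ((-1486145 + 1037047) - 785424)/6 = (-449098 - 785424)/6 = (⅙)*(-1234522) = -617261/3 ≈ -2.0575e+5)
(3604879 + W(129, -2148))/(S + 1466869) = (3604879 + 0)/(-617261/3 + 1466869) = 3604879/(3783346/3) = 3604879*(3/3783346) = 10814637/3783346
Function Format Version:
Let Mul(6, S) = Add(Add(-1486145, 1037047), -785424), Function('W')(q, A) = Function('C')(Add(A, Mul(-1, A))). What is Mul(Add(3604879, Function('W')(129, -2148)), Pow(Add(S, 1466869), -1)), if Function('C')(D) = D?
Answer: Rational(10814637, 3783346) ≈ 2.8585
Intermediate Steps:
Function('W')(q, A) = 0 (Function('W')(q, A) = Add(A, Mul(-1, A)) = 0)
S = Rational(-617261, 3) (S = Mul(Rational(1, 6), Add(Add(-1486145, 1037047), -785424)) = Mul(Rational(1, 6), Add(-449098, -785424)) = Mul(Rational(1, 6), -1234522) = Rational(-617261, 3) ≈ -2.0575e+5)
Mul(Add(3604879, Function('W')(129, -2148)), Pow(Add(S, 1466869), -1)) = Mul(Add(3604879, 0), Pow(Add(Rational(-617261, 3), 1466869), -1)) = Mul(3604879, Pow(Rational(3783346, 3), -1)) = Mul(3604879, Rational(3, 3783346)) = Rational(10814637, 3783346)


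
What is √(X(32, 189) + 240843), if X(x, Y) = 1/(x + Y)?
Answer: 8*√183797081/221 ≈ 490.76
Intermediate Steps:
X(x, Y) = 1/(Y + x)
√(X(32, 189) + 240843) = √(1/(189 + 32) + 240843) = √(1/221 + 240843) = √(53226304/221) = 8*√183797081/221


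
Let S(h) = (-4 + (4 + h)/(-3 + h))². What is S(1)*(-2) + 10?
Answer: -149/2 ≈ -74.500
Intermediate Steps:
S(h) = (-4 + (4 + h)/(-3 + h))²
S(1)*(-2) + 10 = ((-16 + 3*1)²/(-3 + 1)²)*(-2) + 10 = ((-16 + 3)²/(-2)²)*(-2) + 10 = ((-13)²*(¼))*(-2) + 10 = (169*(¼))*(-2) + 10 = (169/4)*(-2) + 10 = -169/2 + 10 = -149/2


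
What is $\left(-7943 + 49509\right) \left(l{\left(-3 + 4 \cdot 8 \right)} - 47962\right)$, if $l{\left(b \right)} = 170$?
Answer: $-1986522272$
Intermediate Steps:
$\left(-7943 + 49509\right) \left(l{\left(-3 + 4 \cdot 8 \right)} - 47962\right) = \left(-7943 + 49509\right) \left(170 - 47962\right) = 41566 \left(-47792\right) = -1986522272$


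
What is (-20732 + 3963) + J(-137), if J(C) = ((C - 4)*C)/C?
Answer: -16910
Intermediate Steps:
J(C) = -4 + C (J(C) = ((-4 + C)*C)/C = (C*(-4 + C))/C = -4 + C)
(-20732 + 3963) + J(-137) = (-20732 + 3963) + (-4 - 137) = -16769 - 141 = -16910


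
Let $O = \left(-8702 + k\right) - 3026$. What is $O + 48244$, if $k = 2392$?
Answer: $38908$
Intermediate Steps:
$O = -9336$ ($O = \left(-8702 + 2392\right) - 3026 = -6310 - 3026 = -9336$)
$O + 48244 = -9336 + 48244 = 38908$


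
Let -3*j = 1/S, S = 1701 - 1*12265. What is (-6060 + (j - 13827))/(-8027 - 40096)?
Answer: 630258803/1525114116 ≈ 0.41325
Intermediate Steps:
S = -10564 (S = 1701 - 12265 = -10564)
j = 1/31692 (j = -⅓/(-10564) = -⅓*(-1/10564) = 1/31692 ≈ 3.1554e-5)
(-6060 + (j - 13827))/(-8027 - 40096) = (-6060 + (1/31692 - 13827))/(-8027 - 40096) = (-6060 - 438205283/31692)/(-48123) = -630258803/31692*(-1/48123) = 630258803/1525114116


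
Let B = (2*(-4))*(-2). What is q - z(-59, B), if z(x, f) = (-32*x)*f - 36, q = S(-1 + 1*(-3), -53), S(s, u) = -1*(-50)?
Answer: -30122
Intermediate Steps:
B = 16 (B = -8*(-2) = 16)
S(s, u) = 50
q = 50
z(x, f) = -36 - 32*f*x (z(x, f) = -32*f*x - 36 = -36 - 32*f*x)
q - z(-59, B) = 50 - (-36 - 32*16*(-59)) = 50 - (-36 + 30208) = 50 - 1*30172 = 50 - 30172 = -30122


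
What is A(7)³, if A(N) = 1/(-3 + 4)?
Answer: 1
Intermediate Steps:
A(N) = 1 (A(N) = 1/1 = 1)
A(7)³ = 1³ = 1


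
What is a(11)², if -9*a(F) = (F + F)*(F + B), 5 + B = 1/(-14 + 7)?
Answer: 813604/3969 ≈ 204.99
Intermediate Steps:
B = -36/7 (B = -5 + 1/(-14 + 7) = -5 + 1/(-7) = -5 - ⅐ = -36/7 ≈ -5.1429)
a(F) = -2*F*(-36/7 + F)/9 (a(F) = -(F + F)*(F - 36/7)/9 = -2*F*(-36/7 + F)/9)
a(11)² = ((2/63)*11*(36 - 7*11))² = ((2/63)*11*(36 - 77))² = ((2/63)*11*(-41))² = (-902/63)² = 813604/3969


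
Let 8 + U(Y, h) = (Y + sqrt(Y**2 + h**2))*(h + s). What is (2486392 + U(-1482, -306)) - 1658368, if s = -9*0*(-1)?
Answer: 1281508 - 1836*sqrt(63610) ≈ 8.1845e+5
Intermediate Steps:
s = 0 (s = 0*(-1) = 0)
U(Y, h) = -8 + h*(Y + sqrt(Y**2 + h**2)) (U(Y, h) = -8 + (Y + sqrt(Y**2 + h**2))*(h + 0) = -8 + (Y + sqrt(Y**2 + h**2))*h = -8 + h*(Y + sqrt(Y**2 + h**2)))
(2486392 + U(-1482, -306)) - 1658368 = (2486392 + (-8 - 1482*(-306) - 306*sqrt((-1482)**2 + (-306)**2))) - 1658368 = (2486392 + (-8 + 453492 - 306*sqrt(2196324 + 93636))) - 1658368 = (2486392 + (-8 + 453492 - 1836*sqrt(63610))) - 1658368 = (2486392 + (453484 - 1836*sqrt(63610))) - 1658368 = (2939876 - 1836*sqrt(63610)) - 1658368 = 1281508 - 1836*sqrt(63610)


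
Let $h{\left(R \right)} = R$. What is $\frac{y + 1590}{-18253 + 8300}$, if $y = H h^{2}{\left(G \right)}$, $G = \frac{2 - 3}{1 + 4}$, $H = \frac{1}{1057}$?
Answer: $- \frac{42015751}{263008025} \approx -0.15975$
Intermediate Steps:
$H = \frac{1}{1057} \approx 0.00094607$
$G = - \frac{1}{5} \approx -0.2$
$y = \frac{1}{26425}$ ($y = \frac{\left(- \frac{1}{5}\right)^{2}}{1057} = \frac{1}{1057} \cdot \frac{1}{25} = \frac{1}{26425} \approx 3.7843 \cdot 10^{-5}$)
$\frac{y + 1590}{-18253 + 8300} = \frac{\frac{1}{26425} + 1590}{-18253 + 8300} = \frac{42015751}{26425 \left(-9953\right)} = \frac{42015751}{26425} \left(- \frac{1}{9953}\right) = - \frac{42015751}{263008025}$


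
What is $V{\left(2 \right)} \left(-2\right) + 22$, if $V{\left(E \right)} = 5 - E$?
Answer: $16$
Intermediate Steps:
$V{\left(2 \right)} \left(-2\right) + 22 = \left(5 - 2\right) \left(-2\right) + 22 = 3 \left(-2\right) + 22 = -6 + 22 = 16$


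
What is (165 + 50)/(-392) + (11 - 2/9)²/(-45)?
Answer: -4472003/1428840 ≈ -3.1298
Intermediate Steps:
(165 + 50)/(-392) + (11 - 2/9)²/(-45) = 215*(-1/392) + (11 - 2*⅑)²*(-1/45) = -215/392 + (11 - 2/9)²*(-1/45) = -215/392 + (97/9)²*(-1/45) = -215/392 + (9409/81)*(-1/45) = -215/392 - 9409/3645 = -4472003/1428840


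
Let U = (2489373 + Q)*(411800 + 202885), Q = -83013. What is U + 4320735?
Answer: 1479157717335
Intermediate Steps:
U = 1479153396600 (U = (2489373 - 83013)*(411800 + 202885) = 2406360*614685 = 1479153396600)
U + 4320735 = 1479153396600 + 4320735 = 1479157717335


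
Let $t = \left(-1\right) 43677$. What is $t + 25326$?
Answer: $-18351$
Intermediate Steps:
$t = -43677$
$t + 25326 = -43677 + 25326 = -18351$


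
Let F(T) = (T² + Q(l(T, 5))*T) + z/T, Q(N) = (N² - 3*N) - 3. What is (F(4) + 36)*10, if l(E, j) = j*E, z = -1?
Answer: 27995/2 ≈ 13998.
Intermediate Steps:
l(E, j) = E*j
Q(N) = -3 + N² - 3*N
F(T) = T² - 1/T + T*(-3 - 15*T + 25*T²) (F(T) = (T² + (-3 + (T*5)² - 3*T*5)*T) - 1/T = (T² + (-3 + (5*T)² - 15*T)*T) - 1/T = (T² + (-3 + 25*T² - 15*T)*T) - 1/T = (T² + (-3 - 15*T + 25*T²)*T) - 1/T = (T² + T*(-3 - 15*T + 25*T²)) - 1/T = T² - 1/T + T*(-3 - 15*T + 25*T²))
(F(4) + 36)*10 = ((-1 + 4²*(-3 - 14*4 + 25*4²))/4 + 36)*10 = ((-1 + 16*(-3 - 56 + 25*16))/4 + 36)*10 = ((-1 + 16*(-3 - 56 + 400))/4 + 36)*10 = ((-1 + 16*341)/4 + 36)*10 = ((-1 + 5456)/4 + 36)*10 = ((¼)*5455 + 36)*10 = (5455/4 + 36)*10 = (5599/4)*10 = 27995/2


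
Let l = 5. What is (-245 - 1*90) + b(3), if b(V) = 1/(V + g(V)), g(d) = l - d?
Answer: -1674/5 ≈ -334.80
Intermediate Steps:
g(d) = 5 - d
b(V) = 1/5 (b(V) = 1/(V + (5 - V)) = 1/5)
(-245 - 1*90) + b(3) = (-245 - 1*90) + 1/5 = (-245 - 90) + 1/5 = -335 + 1/5 = -1674/5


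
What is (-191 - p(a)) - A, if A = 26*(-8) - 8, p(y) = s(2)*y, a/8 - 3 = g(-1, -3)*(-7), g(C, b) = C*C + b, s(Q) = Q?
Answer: -247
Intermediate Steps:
g(C, b) = b + C**2 (g(C, b) = C**2 + b = b + C**2)
a = 136 (a = 24 + 8*((-3 + (-1)**2)*(-7)) = 24 + 8*((-3 + 1)*(-7)) = 24 + 8*(-2*(-7)) = 24 + 8*14 = 24 + 112 = 136)
p(y) = 2*y
A = -216 (A = -208 - 8 = -216)
(-191 - p(a)) - A = (-191 - 2*136) - 1*(-216) = (-191 - 1*272) + 216 = (-191 - 272) + 216 = -463 + 216 = -247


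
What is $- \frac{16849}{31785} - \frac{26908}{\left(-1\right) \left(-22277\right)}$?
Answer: $- \frac{1230615953}{708074445} \approx -1.738$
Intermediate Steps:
$- \frac{16849}{31785} - \frac{26908}{\left(-1\right) \left(-22277\right)} = \left(-16849\right) \frac{1}{31785} - \frac{26908}{22277} = - \frac{16849}{31785} - \frac{26908}{22277} = - \frac{1230615953}{708074445}$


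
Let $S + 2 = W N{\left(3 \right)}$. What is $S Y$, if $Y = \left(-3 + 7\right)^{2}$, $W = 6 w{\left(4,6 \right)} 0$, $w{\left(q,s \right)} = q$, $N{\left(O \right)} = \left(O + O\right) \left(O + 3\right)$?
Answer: $-32$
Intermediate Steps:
$N{\left(O \right)} = 2 O \left(3 + O\right)$
$W = 0$ ($W = 6 \cdot 4 \cdot 0 = 24 \cdot 0 = 0$)
$Y = 16$ ($Y = 4^{2} = 16$)
$S = -2$ ($S = -2 + 0 \cdot 2 \cdot 3 \left(3 + 3\right) = -2 + 0 \cdot 2 \cdot 3 \cdot 6 = -2 + 0 \cdot 36 = -2 + 0 = -2$)
$S Y = \left(-2\right) 16 = -32$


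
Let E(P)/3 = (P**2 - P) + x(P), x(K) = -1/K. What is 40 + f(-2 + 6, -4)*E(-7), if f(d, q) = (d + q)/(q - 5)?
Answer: 40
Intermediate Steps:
f(d, q) = (d + q)/(-5 + q)
E(P) = -3*P - 3/P + 3*P**2 (E(P) = 3*((P**2 - P) - 1/P) = 3*(P**2 - P - 1/P) = -3*P - 3/P + 3*P**2)
40 + f(-2 + 6, -4)*E(-7) = 40 + (((-2 + 6) - 4)/(-5 - 4))*(3*(-1 + (-7)**2*(-1 - 7))/(-7)) = 40 + ((4 - 4)/(-9))*(3*(-1/7)*(-1 + 49*(-8))) = 40 + (-1/9*0)*(3*(-1/7)*(-1 - 392)) = 40 + 0*(3*(-1/7)*(-393)) = 40 + 0*(1179/7) = 40 + 0 = 40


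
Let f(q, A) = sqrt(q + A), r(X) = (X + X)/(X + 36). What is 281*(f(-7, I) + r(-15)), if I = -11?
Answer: -2810/7 + 843*I*sqrt(2) ≈ -401.43 + 1192.2*I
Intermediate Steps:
r(X) = 2*X/(36 + X) (r(X) = (2*X)/(36 + X) = 2*X/(36 + X))
f(q, A) = sqrt(A + q)
281*(f(-7, I) + r(-15)) = 281*(sqrt(-11 - 7) + 2*(-15)/(36 - 15)) = 281*(sqrt(-18) + 2*(-15)/21) = 281*(3*I*sqrt(2) + 2*(-15)*(1/21)) = 281*(3*I*sqrt(2) - 10/7) = 281*(-10/7 + 3*I*sqrt(2)) = -2810/7 + 843*I*sqrt(2)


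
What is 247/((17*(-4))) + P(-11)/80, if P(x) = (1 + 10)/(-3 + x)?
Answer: -69347/19040 ≈ -3.6422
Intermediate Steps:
P(x) = 11/(-3 + x)
247/((17*(-4))) + P(-11)/80 = 247/((17*(-4))) + (11/(-3 - 11))/80 = 247/(-68) + (11/(-14))*(1/80) = 247*(-1/68) + (11*(-1/14))*(1/80) = -247/68 - 11/14*1/80 = -247/68 - 11/1120 = -69347/19040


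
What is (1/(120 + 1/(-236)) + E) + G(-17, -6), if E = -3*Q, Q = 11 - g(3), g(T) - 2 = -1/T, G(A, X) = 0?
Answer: -792696/28319 ≈ -27.992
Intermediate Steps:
g(T) = 2 - 1/T
Q = 28/3 (Q = 11 - (2 - 1/3) = 11 - 1*5/3 = 11 - 5/3 = 28/3 ≈ 9.3333)
E = -28 (E = -3*28/3 = -28)
(1/(120 + 1/(-236)) + E) + G(-17, -6) = (1/(120 + 1/(-236)) - 28) + 0 = (1/(120 - 1/236) - 28) + 0 = (1/(28319/236) - 28) + 0 = (236/28319 - 28) + 0 = -792696/28319 + 0 = -792696/28319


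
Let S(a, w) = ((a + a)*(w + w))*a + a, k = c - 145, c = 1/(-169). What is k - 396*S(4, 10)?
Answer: -43123562/169 ≈ -2.5517e+5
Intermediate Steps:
c = -1/169 ≈ -0.0059172
k = -24506/169 (k = -1/169 - 145 = -24506/169 ≈ -145.01)
S(a, w) = a + 4*w*a**2 (S(a, w) = ((2*a)*(2*w))*a + a = (4*a*w)*a + a = 4*w*a**2 + a = a + 4*w*a**2)
k - 396*S(4, 10) = -24506/169 - 1584*(1 + 4*4*10) = -24506/169 - 1584*(1 + 160) = -24506/169 - 1584*161 = -24506/169 - 396*644 = -24506/169 - 255024 = -43123562/169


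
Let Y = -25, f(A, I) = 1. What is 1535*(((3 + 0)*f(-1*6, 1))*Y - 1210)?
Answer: -1972475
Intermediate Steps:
1535*(((3 + 0)*f(-1*6, 1))*Y - 1210) = 1535*(((3 + 0)*1)*(-25) - 1210) = 1535*((3*1)*(-25) - 1210) = 1535*(3*(-25) - 1210) = 1535*(-75 - 1210) = 1535*(-1285) = -1972475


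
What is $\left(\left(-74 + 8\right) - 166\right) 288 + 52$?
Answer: $-66764$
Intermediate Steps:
$\left(\left(-74 + 8\right) - 166\right) 288 + 52 = \left(-66 - 166\right) 288 + 52 = \left(-232\right) 288 + 52 = -66816 + 52 = -66764$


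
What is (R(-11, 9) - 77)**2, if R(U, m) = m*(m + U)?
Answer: 9025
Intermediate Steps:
R(U, m) = m*(U + m)
(R(-11, 9) - 77)**2 = (9*(-11 + 9) - 77)**2 = (9*(-2) - 77)**2 = (-18 - 77)**2 = (-95)**2 = 9025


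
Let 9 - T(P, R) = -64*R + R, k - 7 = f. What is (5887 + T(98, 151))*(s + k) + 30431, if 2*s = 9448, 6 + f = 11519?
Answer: 250334227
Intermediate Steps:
f = 11513 (f = -6 + 11519 = 11513)
s = 4724 (s = (1/2)*9448 = 4724)
k = 11520 (k = 7 + 11513 = 11520)
T(P, R) = 9 + 63*R (T(P, R) = 9 - (-64*R + R) = 9 - (-63)*R = 9 + 63*R)
(5887 + T(98, 151))*(s + k) + 30431 = (5887 + (9 + 63*151))*(4724 + 11520) + 30431 = (5887 + (9 + 9513))*16244 + 30431 = (5887 + 9522)*16244 + 30431 = 15409*16244 + 30431 = 250303796 + 30431 = 250334227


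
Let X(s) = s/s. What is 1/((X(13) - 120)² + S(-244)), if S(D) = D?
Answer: 1/13917 ≈ 7.1855e-5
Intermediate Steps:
X(s) = 1
1/((X(13) - 120)² + S(-244)) = 1/((1 - 120)² - 244) = 1/((-119)² - 244) = 1/(14161 - 244) = 1/13917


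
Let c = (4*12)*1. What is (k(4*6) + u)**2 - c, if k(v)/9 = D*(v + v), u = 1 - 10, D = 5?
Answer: 4626753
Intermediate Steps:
u = -9
k(v) = 90*v (k(v) = 9*(5*(v + v)) = 9*(5*(2*v)) = 9*(10*v) = 90*v)
c = 48 (c = 48*1 = 48)
(k(4*6) + u)**2 - c = (90*(4*6) - 9)**2 - 1*48 = (90*24 - 9)**2 - 48 = (2160 - 9)**2 - 48 = 2151**2 - 48 = 4626801 - 48 = 4626753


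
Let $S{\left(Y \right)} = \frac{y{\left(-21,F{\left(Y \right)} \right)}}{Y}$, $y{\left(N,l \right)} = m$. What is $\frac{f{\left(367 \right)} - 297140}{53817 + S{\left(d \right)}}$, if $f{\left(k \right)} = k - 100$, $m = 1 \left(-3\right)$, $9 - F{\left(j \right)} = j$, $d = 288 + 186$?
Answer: $- \frac{46905934}{8503085} \approx -5.5163$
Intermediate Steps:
$d = 474$
$F{\left(j \right)} = 9 - j$
$m = -3$
$y{\left(N,l \right)} = -3$
$f{\left(k \right)} = -100 + k$
$S{\left(Y \right)} = - \frac{3}{Y}$
$\frac{f{\left(367 \right)} - 297140}{53817 + S{\left(d \right)}} = \frac{\left(-100 + 367\right) - 297140}{53817 - \frac{3}{474}} = \frac{267 - 297140}{53817 - \frac{1}{158}} = - \frac{296873}{53817 - \frac{1}{158}} = - \frac{296873}{\frac{8503085}{158}} = \left(-296873\right) \frac{158}{8503085} = - \frac{46905934}{8503085}$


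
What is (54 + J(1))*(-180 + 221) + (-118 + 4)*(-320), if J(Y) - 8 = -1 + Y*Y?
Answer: 39022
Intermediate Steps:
J(Y) = 7 + Y**2 (J(Y) = 8 + (-1 + Y*Y) = 8 + (-1 + Y**2) = 7 + Y**2)
(54 + J(1))*(-180 + 221) + (-118 + 4)*(-320) = (54 + (7 + 1**2))*(-180 + 221) + (-118 + 4)*(-320) = (54 + (7 + 1))*41 - 114*(-320) = (54 + 8)*41 + 36480 = 62*41 + 36480 = 2542 + 36480 = 39022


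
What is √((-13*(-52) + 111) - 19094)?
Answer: I*√18307 ≈ 135.3*I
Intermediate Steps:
√((-13*(-52) + 111) - 19094) = √((676 + 111) - 19094) = √(787 - 19094) = √(-18307) = I*√18307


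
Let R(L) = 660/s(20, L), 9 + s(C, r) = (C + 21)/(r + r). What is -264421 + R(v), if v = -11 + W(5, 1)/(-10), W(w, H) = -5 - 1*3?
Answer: -297012103/1123 ≈ -2.6448e+5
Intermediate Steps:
W(w, H) = -8 (W(w, H) = -5 - 3 = -8)
s(C, r) = -9 + (21 + C)/(2*r) (s(C, r) = -9 + (C + 21)/(r + r) = -9 + (21 + C)/((2*r)) = -9 + (21 + C)*(1/(2*r)) = -9 + (21 + C)/(2*r))
v = -51/5 (v = -11 - 8/(-10) = -11 - 1/10*(-8) = -11 + 4/5 = -51/5 ≈ -10.200)
R(L) = 1320*L/(41 - 18*L) (R(L) = 660/(((21 + 20 - 18*L)/(2*L))) = 660/(((41 - 18*L)/(2*L))) = 660*(2*L/(41 - 18*L)) = 1320*L/(41 - 18*L))
-264421 + R(v) = -264421 + 1320*(-51/5)/(41 - 18*(-51/5)) = -264421 + 1320*(-51/5)/(41 + 918/5) = -264421 + 1320*(-51/5)/(1123/5) = -264421 + 1320*(-51/5)*(5/1123) = -264421 - 67320/1123 = -297012103/1123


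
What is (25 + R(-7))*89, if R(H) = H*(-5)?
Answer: 5340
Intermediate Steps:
R(H) = -5*H
(25 + R(-7))*89 = (25 - 5*(-7))*89 = (25 + 35)*89 = 60*89 = 5340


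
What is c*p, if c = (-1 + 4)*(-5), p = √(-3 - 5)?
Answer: -30*I*√2 ≈ -42.426*I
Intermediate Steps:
p = 2*I*√2 (p = √(-8) = 2*I*√2 ≈ 2.8284*I)
c = -15 (c = 3*(-5) = -15)
c*p = -30*I*√2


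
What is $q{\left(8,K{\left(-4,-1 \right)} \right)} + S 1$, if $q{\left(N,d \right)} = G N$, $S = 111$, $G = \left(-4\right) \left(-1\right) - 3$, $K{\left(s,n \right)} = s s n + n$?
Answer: $119$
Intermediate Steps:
$K{\left(s,n \right)} = n + n s^{2}$ ($K{\left(s,n \right)} = s^{2} n + n = n s^{2} + n = n + n s^{2}$)
$G = 1$ ($G = 4 - 3 = 1$)
$q{\left(N,d \right)} = N$ ($q{\left(N,d \right)} = 1 N = N$)
$q{\left(8,K{\left(-4,-1 \right)} \right)} + S 1 = 8 + 111 \cdot 1 = 8 + 111 = 119$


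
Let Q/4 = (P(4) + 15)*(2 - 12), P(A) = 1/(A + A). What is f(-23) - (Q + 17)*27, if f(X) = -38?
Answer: 15838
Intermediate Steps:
P(A) = 1/(2*A)
Q = -605 (Q = 4*(((1/2)/4 + 15)*(2 - 12)) = 4*(((1/2)*(1/4) + 15)*(-10)) = 4*((1/8 + 15)*(-10)) = 4*((121/8)*(-10)) = 4*(-605/4) = -605)
f(-23) - (Q + 17)*27 = -38 - (-605 + 17)*27 = -38 - (-588)*27 = -38 - 1*(-15876) = -38 + 15876 = 15838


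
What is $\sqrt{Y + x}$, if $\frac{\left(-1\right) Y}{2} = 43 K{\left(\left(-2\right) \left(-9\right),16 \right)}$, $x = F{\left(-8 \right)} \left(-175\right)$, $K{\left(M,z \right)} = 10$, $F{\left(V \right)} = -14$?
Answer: $\sqrt{1590} \approx 39.875$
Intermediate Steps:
$x = 2450$ ($x = \left(-14\right) \left(-175\right) = 2450$)
$Y = -860$ ($Y = - 2 \cdot 43 \cdot 10 = \left(-2\right) 430 = -860$)
$\sqrt{Y + x} = \sqrt{-860 + 2450} = \sqrt{1590}$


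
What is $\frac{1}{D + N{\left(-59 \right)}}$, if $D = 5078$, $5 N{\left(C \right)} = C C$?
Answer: $\frac{5}{28871} \approx 0.00017318$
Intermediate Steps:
$N{\left(C \right)} = \frac{C^{2}}{5}$ ($N{\left(C \right)} = \frac{C C}{5} = \frac{C^{2}}{5}$)
$\frac{1}{D + N{\left(-59 \right)}} = \frac{1}{5078 + \frac{\left(-59\right)^{2}}{5}} = \frac{1}{5078 + \frac{1}{5} \cdot 3481} = \frac{1}{5078 + \frac{3481}{5}} = \frac{1}{\frac{28871}{5}} = \frac{5}{28871}$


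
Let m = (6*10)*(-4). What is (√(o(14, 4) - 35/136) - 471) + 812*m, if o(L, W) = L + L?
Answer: -195351 + 7*√2618/68 ≈ -1.9535e+5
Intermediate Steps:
o(L, W) = 2*L
m = -240 (m = 60*(-4) = -240)
(√(o(14, 4) - 35/136) - 471) + 812*m = (√(2*14 - 35/136) - 471) + 812*(-240) = (√(28 - 35*1/136) - 471) - 194880 = (√(28 - 35/136) - 471) - 194880 = (√(3773/136) - 471) - 194880 = (7*√2618/68 - 471) - 194880 = (-471 + 7*√2618/68) - 194880 = -195351 + 7*√2618/68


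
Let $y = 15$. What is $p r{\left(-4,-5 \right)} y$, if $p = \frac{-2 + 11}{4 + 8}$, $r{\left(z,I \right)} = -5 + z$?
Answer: $- \frac{405}{4} \approx -101.25$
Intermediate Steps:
$p = \frac{3}{4}$ ($p = \frac{9}{12} = 9 \cdot \frac{1}{12} = \frac{3}{4} \approx 0.75$)
$p r{\left(-4,-5 \right)} y = \frac{3 \left(-5 - 4\right)}{4} \cdot 15 = \frac{3}{4} \left(-9\right) 15 = \left(- \frac{27}{4}\right) 15 = - \frac{405}{4}$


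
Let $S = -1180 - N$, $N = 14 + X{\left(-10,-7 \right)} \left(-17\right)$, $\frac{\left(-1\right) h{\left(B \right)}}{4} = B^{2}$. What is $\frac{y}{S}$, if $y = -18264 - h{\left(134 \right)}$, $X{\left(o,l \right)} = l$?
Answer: $- \frac{4120}{101} \approx -40.792$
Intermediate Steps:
$h{\left(B \right)} = - 4 B^{2}$
$N = 133$ ($N = 14 - -119 = 14 + 119 = 133$)
$y = 53560$ ($y = -18264 - - 4 \cdot 134^{2} = -18264 - \left(-4\right) 17956 = -18264 - -71824 = -18264 + 71824 = 53560$)
$S = -1313$ ($S = -1180 - 133 = -1313$)
$\frac{y}{S} = \frac{53560}{-1313} = 53560 \left(- \frac{1}{1313}\right) = - \frac{4120}{101}$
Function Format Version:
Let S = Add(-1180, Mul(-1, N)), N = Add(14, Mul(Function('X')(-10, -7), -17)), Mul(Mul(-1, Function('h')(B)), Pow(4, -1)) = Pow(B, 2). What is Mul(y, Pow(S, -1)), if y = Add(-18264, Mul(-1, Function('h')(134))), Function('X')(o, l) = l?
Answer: Rational(-4120, 101) ≈ -40.792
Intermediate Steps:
Function('h')(B) = Mul(-4, Pow(B, 2))
N = 133 (N = Add(14, Mul(-7, -17)) = Add(14, 119) = 133)
y = 53560 (y = Add(-18264, Mul(-1, Mul(-4, Pow(134, 2)))) = Add(-18264, Mul(-1, Mul(-4, 17956))) = Add(-18264, Mul(-1, -71824)) = Add(-18264, 71824) = 53560)
S = -1313 (S = Add(-1180, Mul(-1, 133)) = Add(-1180, -133) = -1313)
Mul(y, Pow(S, -1)) = Mul(53560, Pow(-1313, -1)) = Mul(53560, Rational(-1, 1313)) = Rational(-4120, 101)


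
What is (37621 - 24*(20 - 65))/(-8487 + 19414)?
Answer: 38701/10927 ≈ 3.5418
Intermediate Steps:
(37621 - 24*(20 - 65))/(-8487 + 19414) = (37621 - 24*(-45))/10927 = (37621 + 1080)*(1/10927) = 38701*(1/10927) = 38701/10927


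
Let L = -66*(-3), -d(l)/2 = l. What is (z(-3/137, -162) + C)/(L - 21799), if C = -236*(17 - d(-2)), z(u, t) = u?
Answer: 420319/2959337 ≈ 0.14203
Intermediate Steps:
d(l) = -2*l
L = 198 (L = -22*(-9) = 198)
C = -3068 (C = -236*(17 - (-2)*(-2)) = -236*(17 - 1*4) = -236*(17 - 4) = -236*13 = -3068)
(z(-3/137, -162) + C)/(L - 21799) = (-3/137 - 3068)/(198 - 21799) = (-3*1/137 - 3068)/(-21601) = (-3/137 - 3068)*(-1/21601) = -420319/137*(-1/21601) = 420319/2959337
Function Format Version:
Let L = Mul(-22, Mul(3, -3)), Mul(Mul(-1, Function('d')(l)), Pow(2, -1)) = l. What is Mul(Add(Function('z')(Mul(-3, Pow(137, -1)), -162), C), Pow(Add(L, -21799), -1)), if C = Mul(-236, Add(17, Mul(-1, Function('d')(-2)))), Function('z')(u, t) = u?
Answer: Rational(420319, 2959337) ≈ 0.14203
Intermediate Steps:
Function('d')(l) = Mul(-2, l)
L = 198 (L = Mul(-22, -9) = 198)
C = -3068 (C = Mul(-236, Add(17, Mul(-1, Mul(-2, -2)))) = Mul(-236, Add(17, Mul(-1, 4))) = Mul(-236, Add(17, -4)) = Mul(-236, 13) = -3068)
Mul(Add(Function('z')(Mul(-3, Pow(137, -1)), -162), C), Pow(Add(L, -21799), -1)) = Mul(Add(Mul(-3, Pow(137, -1)), -3068), Pow(Add(198, -21799), -1)) = Mul(Add(Mul(-3, Rational(1, 137)), -3068), Pow(-21601, -1)) = Mul(Add(Rational(-3, 137), -3068), Rational(-1, 21601)) = Mul(Rational(-420319, 137), Rational(-1, 21601)) = Rational(420319, 2959337)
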